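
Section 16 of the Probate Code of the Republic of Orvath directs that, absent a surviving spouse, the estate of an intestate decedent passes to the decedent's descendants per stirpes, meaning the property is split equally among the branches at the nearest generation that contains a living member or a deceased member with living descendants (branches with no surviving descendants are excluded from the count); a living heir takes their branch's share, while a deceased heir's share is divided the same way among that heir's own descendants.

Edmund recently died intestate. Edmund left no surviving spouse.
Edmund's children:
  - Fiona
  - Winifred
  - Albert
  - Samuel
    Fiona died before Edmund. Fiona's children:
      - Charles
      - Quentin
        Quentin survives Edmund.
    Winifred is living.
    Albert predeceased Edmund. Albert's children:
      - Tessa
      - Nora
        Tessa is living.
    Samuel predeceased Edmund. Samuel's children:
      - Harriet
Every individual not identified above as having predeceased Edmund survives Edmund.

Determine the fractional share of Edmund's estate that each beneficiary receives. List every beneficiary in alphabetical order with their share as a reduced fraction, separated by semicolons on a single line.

Charles 1/8; Harriet 1/4; Nora 1/8; Quentin 1/8; Tessa 1/8; Winifred 1/4

There is no surviving spouse, so the entire estate passes to Edmund's descendants per stirpes.
The estate is divided into 4 equal shares of 1/4 among Fiona, Winifred, Albert, Samuel.
Fiona predeceased; the 1/4 allotted to Fiona's branch passes to Fiona's issue by representation.
The 1/4 is divided into 2 equal shares of 1/8 among Charles, Quentin.
Charles is living and takes 1/8.
Quentin is living and takes 1/8.
Winifred is living and takes 1/4.
Albert predeceased; the 1/4 allotted to Albert's branch passes to Albert's issue by representation.
The 1/4 is divided into 2 equal shares of 1/8 among Tessa, Nora.
Tessa is living and takes 1/8.
Nora is living and takes 1/8.
Samuel predeceased; the 1/4 allotted to Samuel's branch passes to Samuel's issue by representation.
Harriet is the sole taker at this level and receives the full 1/4.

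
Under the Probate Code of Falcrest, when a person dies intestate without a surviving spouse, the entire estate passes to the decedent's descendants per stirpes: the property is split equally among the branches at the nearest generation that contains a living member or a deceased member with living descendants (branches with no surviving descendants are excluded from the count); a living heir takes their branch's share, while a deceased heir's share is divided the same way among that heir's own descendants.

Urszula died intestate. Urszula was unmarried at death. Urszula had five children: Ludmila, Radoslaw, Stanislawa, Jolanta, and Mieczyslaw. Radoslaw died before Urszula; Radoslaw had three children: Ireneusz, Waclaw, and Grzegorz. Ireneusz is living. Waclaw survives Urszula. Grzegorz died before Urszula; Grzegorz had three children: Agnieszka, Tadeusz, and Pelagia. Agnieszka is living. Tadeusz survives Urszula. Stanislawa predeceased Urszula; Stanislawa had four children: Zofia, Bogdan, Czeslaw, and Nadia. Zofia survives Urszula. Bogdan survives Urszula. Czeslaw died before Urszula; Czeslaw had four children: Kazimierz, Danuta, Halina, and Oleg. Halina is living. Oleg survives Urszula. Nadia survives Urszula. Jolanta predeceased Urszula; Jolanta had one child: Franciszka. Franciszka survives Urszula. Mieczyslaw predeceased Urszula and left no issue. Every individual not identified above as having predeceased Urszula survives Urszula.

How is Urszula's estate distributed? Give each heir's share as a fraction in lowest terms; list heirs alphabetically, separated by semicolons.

Agnieszka 1/36; Bogdan 1/16; Danuta 1/64; Franciszka 1/4; Halina 1/64; Ireneusz 1/12; Kazimierz 1/64; Ludmila 1/4; Nadia 1/16; Oleg 1/64; Pelagia 1/36; Tadeusz 1/36; Waclaw 1/12; Zofia 1/16

There is no surviving spouse, so the entire estate passes to Urszula's descendants per stirpes.
Mieczyslaw left no surviving issue, so that branch lapses and is disregarded.
The estate is divided into 4 equal shares of 1/4 among Ludmila, Radoslaw, Stanislawa, Jolanta.
Ludmila is living and takes 1/4.
Radoslaw predeceased; the 1/4 allotted to Radoslaw's branch passes to Radoslaw's issue by representation.
The 1/4 is divided into 3 equal shares of 1/12 among Ireneusz, Waclaw, Grzegorz.
Ireneusz is living and takes 1/12.
Waclaw is living and takes 1/12.
Grzegorz predeceased; the 1/12 allotted to Grzegorz's branch passes to Grzegorz's issue by representation.
The 1/12 is divided into 3 equal shares of 1/36 among Agnieszka, Tadeusz, Pelagia.
Agnieszka is living and takes 1/36.
Tadeusz is living and takes 1/36.
Pelagia is living and takes 1/36.
Stanislawa predeceased; the 1/4 allotted to Stanislawa's branch passes to Stanislawa's issue by representation.
The 1/4 is divided into 4 equal shares of 1/16 among Zofia, Bogdan, Czeslaw, Nadia.
Zofia is living and takes 1/16.
Bogdan is living and takes 1/16.
Czeslaw predeceased; the 1/16 allotted to Czeslaw's branch passes to Czeslaw's issue by representation.
The 1/16 is divided into 4 equal shares of 1/64 among Kazimierz, Danuta, Halina, Oleg.
Kazimierz is living and takes 1/64.
Danuta is living and takes 1/64.
Halina is living and takes 1/64.
Oleg is living and takes 1/64.
Nadia is living and takes 1/16.
Jolanta predeceased; the 1/4 allotted to Jolanta's branch passes to Jolanta's issue by representation.
Franciszka is the sole taker at this level and receives the full 1/4.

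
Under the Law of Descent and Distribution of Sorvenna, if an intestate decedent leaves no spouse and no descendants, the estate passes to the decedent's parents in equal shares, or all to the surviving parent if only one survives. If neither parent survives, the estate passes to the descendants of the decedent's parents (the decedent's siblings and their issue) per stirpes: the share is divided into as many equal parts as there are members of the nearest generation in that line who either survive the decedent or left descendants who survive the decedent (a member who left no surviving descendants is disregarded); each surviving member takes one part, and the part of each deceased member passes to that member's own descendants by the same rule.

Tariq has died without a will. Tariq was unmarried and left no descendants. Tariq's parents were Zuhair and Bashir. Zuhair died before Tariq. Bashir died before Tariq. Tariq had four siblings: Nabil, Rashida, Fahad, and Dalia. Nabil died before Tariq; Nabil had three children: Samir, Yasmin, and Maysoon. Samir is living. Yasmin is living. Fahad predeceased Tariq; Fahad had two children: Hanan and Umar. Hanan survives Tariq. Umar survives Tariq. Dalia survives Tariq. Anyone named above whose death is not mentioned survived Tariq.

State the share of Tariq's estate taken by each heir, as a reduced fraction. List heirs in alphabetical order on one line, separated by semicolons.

Dalia 1/4; Hanan 1/8; Maysoon 1/12; Rashida 1/4; Samir 1/12; Umar 1/8; Yasmin 1/12

Neither parent survives and there are no descendants, so the estate passes to Tariq's siblings and their issue per stirpes.
The estate is divided into 4 equal shares of 1/4 among Nabil, Rashida, Fahad, Dalia.
Nabil predeceased; the 1/4 allotted to Nabil's branch passes to Nabil's issue by representation.
The 1/4 is divided into 3 equal shares of 1/12 among Samir, Yasmin, Maysoon.
Samir is living and takes 1/12.
Yasmin is living and takes 1/12.
Maysoon is living and takes 1/12.
Rashida is living and takes 1/4.
Fahad predeceased; the 1/4 allotted to Fahad's branch passes to Fahad's issue by representation.
The 1/4 is divided into 2 equal shares of 1/8 among Hanan, Umar.
Hanan is living and takes 1/8.
Umar is living and takes 1/8.
Dalia is living and takes 1/4.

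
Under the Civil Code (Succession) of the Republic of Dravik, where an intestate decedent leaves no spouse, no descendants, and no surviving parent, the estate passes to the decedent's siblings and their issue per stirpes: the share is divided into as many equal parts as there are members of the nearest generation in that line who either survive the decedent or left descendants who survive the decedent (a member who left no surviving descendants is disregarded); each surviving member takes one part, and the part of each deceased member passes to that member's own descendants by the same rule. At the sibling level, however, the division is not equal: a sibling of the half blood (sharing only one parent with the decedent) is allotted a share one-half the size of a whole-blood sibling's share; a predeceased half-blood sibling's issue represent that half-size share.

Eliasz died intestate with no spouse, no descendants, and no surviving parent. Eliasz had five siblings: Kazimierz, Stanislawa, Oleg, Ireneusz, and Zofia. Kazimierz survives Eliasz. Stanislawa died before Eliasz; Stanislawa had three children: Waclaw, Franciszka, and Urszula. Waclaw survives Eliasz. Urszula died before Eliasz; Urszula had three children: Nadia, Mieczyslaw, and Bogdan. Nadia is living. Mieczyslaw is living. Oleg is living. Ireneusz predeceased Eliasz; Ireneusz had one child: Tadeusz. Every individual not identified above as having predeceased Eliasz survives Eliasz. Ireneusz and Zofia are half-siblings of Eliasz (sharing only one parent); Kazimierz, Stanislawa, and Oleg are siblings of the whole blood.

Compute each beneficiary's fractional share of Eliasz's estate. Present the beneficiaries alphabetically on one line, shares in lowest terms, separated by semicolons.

Bogdan 1/36; Franciszka 1/12; Kazimierz 1/4; Mieczyslaw 1/36; Nadia 1/36; Oleg 1/4; Tadeusz 1/8; Waclaw 1/12; Zofia 1/8

No spouse, descendants, or parent survives, so the estate passes to Eliasz's siblings per stirpes.
Half-blood siblings count for one-half the weight of whole-blood siblings at the initial division.
Dividing 1 in proportion to weights (total weight 4): Kazimierz (weight 1) → 1/4; Stanislawa (weight 1) → 1/4; Oleg (weight 1) → 1/4; Ireneusz (weight 1/2) → 1/8; Zofia (weight 1/2) → 1/8.
Kazimierz is living and takes 1/4.
Stanislawa predeceased; the 1/4 allotted to Stanislawa's branch passes to Stanislawa's issue by representation.
The 1/4 is divided into 3 equal shares of 1/12 among Waclaw, Franciszka, Urszula.
Waclaw is living and takes 1/12.
Franciszka is living and takes 1/12.
Urszula predeceased; the 1/12 allotted to Urszula's branch passes to Urszula's issue by representation.
The 1/12 is divided into 3 equal shares of 1/36 among Nadia, Mieczyslaw, Bogdan.
Nadia is living and takes 1/36.
Mieczyslaw is living and takes 1/36.
Bogdan is living and takes 1/36.
Oleg is living and takes 1/4.
Ireneusz predeceased; the 1/8 allotted to Ireneusz's branch passes to Ireneusz's issue by representation.
Tadeusz is the sole taker at this level and receives the full 1/8.
Zofia is living and takes 1/8.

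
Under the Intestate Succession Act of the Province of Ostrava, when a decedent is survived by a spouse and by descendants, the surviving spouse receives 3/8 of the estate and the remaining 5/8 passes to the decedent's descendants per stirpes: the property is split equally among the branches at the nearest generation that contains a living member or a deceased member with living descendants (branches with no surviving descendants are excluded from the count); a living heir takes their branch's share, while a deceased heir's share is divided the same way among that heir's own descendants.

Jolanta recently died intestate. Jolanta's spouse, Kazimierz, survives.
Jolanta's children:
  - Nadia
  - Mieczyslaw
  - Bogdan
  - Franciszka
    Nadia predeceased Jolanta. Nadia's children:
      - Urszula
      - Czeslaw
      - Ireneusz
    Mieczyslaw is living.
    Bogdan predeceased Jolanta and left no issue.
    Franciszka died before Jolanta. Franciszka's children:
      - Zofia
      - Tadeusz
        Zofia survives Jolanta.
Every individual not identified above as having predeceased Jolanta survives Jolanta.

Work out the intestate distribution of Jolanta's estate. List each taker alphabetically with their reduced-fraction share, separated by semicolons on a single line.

Czeslaw 5/72; Ireneusz 5/72; Kazimierz 3/8; Mieczyslaw 5/24; Tadeusz 5/48; Urszula 5/72; Zofia 5/48

Kazimierz, as surviving spouse, takes 3/8.
The remaining 5/8 passes to Jolanta's descendants per stirpes.
Bogdan left no surviving issue, so that branch lapses and is disregarded.
The 5/8 is divided into 3 equal shares of 5/24 among Nadia, Mieczyslaw, Franciszka.
Nadia predeceased; the 5/24 allotted to Nadia's branch passes to Nadia's issue by representation.
The 5/24 is divided into 3 equal shares of 5/72 among Urszula, Czeslaw, Ireneusz.
Urszula is living and takes 5/72.
Czeslaw is living and takes 5/72.
Ireneusz is living and takes 5/72.
Mieczyslaw is living and takes 5/24.
Franciszka predeceased; the 5/24 allotted to Franciszka's branch passes to Franciszka's issue by representation.
The 5/24 is divided into 2 equal shares of 5/48 among Zofia, Tadeusz.
Zofia is living and takes 5/48.
Tadeusz is living and takes 5/48.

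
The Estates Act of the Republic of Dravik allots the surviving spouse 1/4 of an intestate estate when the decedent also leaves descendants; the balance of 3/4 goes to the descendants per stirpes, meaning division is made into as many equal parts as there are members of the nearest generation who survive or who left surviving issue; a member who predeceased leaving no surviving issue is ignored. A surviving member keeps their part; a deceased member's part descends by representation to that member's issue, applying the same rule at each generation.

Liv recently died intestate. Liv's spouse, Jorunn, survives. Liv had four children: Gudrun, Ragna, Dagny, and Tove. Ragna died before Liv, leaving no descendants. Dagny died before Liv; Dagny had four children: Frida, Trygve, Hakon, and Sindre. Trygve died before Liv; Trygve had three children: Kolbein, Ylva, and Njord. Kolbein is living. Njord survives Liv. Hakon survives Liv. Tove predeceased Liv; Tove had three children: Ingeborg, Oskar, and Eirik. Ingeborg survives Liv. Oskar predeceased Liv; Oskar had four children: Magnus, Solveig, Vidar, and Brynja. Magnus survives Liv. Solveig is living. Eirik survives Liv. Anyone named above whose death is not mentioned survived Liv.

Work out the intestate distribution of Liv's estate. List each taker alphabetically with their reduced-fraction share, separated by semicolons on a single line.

Brynja 1/48; Eirik 1/12; Frida 1/16; Gudrun 1/4; Hakon 1/16; Ingeborg 1/12; Jorunn 1/4; Kolbein 1/48; Magnus 1/48; Njord 1/48; Sindre 1/16; Solveig 1/48; Vidar 1/48; Ylva 1/48

Jorunn, as surviving spouse, takes 1/4.
The remaining 3/4 passes to Liv's descendants per stirpes.
Ragna left no surviving issue, so that branch lapses and is disregarded.
The 3/4 is divided into 3 equal shares of 1/4 among Gudrun, Dagny, Tove.
Gudrun is living and takes 1/4.
Dagny predeceased; the 1/4 allotted to Dagny's branch passes to Dagny's issue by representation.
The 1/4 is divided into 4 equal shares of 1/16 among Frida, Trygve, Hakon, Sindre.
Frida is living and takes 1/16.
Trygve predeceased; the 1/16 allotted to Trygve's branch passes to Trygve's issue by representation.
The 1/16 is divided into 3 equal shares of 1/48 among Kolbein, Ylva, Njord.
Kolbein is living and takes 1/48.
Ylva is living and takes 1/48.
Njord is living and takes 1/48.
Hakon is living and takes 1/16.
Sindre is living and takes 1/16.
Tove predeceased; the 1/4 allotted to Tove's branch passes to Tove's issue by representation.
The 1/4 is divided into 3 equal shares of 1/12 among Ingeborg, Oskar, Eirik.
Ingeborg is living and takes 1/12.
Oskar predeceased; the 1/12 allotted to Oskar's branch passes to Oskar's issue by representation.
The 1/12 is divided into 4 equal shares of 1/48 among Magnus, Solveig, Vidar, Brynja.
Magnus is living and takes 1/48.
Solveig is living and takes 1/48.
Vidar is living and takes 1/48.
Brynja is living and takes 1/48.
Eirik is living and takes 1/12.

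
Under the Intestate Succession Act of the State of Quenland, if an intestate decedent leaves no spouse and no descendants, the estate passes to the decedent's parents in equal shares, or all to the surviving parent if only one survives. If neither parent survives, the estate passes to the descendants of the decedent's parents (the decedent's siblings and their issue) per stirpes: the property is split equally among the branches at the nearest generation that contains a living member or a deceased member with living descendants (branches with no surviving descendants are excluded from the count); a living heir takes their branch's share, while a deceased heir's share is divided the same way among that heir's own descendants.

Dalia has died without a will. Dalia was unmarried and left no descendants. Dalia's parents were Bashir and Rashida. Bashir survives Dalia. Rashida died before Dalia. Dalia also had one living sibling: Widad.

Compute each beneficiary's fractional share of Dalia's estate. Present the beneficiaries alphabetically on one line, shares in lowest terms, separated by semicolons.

Only one parent, Bashir, survives, so Bashir takes the entire estate. The siblings take nothing because a surviving parent has priority.

Bashir 1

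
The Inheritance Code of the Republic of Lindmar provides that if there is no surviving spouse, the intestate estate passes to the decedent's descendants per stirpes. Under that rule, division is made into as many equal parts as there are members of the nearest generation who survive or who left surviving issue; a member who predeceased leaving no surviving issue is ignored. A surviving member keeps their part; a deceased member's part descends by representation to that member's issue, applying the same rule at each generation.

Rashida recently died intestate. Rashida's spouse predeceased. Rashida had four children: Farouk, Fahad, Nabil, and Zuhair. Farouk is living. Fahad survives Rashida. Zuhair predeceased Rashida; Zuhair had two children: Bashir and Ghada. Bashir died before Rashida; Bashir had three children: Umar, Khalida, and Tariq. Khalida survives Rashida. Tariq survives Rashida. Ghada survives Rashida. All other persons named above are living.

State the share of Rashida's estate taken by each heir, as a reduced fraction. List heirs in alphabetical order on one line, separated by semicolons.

There is no surviving spouse, so the entire estate passes to Rashida's descendants per stirpes.
The estate is divided into 4 equal shares of 1/4 among Farouk, Fahad, Nabil, Zuhair.
Farouk is living and takes 1/4.
Fahad is living and takes 1/4.
Nabil is living and takes 1/4.
Zuhair predeceased; the 1/4 allotted to Zuhair's branch passes to Zuhair's issue by representation.
The 1/4 is divided into 2 equal shares of 1/8 among Bashir, Ghada.
Bashir predeceased; the 1/8 allotted to Bashir's branch passes to Bashir's issue by representation.
The 1/8 is divided into 3 equal shares of 1/24 among Umar, Khalida, Tariq.
Umar is living and takes 1/24.
Khalida is living and takes 1/24.
Tariq is living and takes 1/24.
Ghada is living and takes 1/8.

Fahad 1/4; Farouk 1/4; Ghada 1/8; Khalida 1/24; Nabil 1/4; Tariq 1/24; Umar 1/24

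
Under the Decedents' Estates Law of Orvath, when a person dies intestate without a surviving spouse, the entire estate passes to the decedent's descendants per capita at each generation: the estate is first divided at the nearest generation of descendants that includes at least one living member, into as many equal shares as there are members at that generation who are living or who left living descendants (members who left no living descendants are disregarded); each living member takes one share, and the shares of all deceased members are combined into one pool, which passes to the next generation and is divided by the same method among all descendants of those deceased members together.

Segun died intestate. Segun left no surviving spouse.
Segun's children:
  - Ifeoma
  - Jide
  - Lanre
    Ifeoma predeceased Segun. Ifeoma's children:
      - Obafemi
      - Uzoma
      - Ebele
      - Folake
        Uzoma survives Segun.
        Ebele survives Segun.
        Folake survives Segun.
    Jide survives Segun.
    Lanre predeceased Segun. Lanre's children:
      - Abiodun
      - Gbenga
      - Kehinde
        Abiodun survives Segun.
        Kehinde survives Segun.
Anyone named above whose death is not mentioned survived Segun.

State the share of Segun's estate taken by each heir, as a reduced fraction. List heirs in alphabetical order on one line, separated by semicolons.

There is no surviving spouse, so the entire estate passes to Segun's descendants per capita at each generation.
At generation 1 (Ifeoma, Jide, Lanre) there are 3 shares of (1)/3 = 1/3 each.
Living: Jide — each takes 1/3.
Deceased: Ifeoma and Lanre. Their combined 2/3 is pooled and carried to generation 2.
At generation 2 (Obafemi, Uzoma, Ebele, Folake, Abiodun, Gbenga, Kehinde) there are 7 shares of (2/3)/7 = 2/21 each.
Living: Obafemi, Uzoma, Ebele, Folake, Abiodun, Gbenga, and Kehinde — each takes 2/21.

Abiodun 2/21; Ebele 2/21; Folake 2/21; Gbenga 2/21; Jide 1/3; Kehinde 2/21; Obafemi 2/21; Uzoma 2/21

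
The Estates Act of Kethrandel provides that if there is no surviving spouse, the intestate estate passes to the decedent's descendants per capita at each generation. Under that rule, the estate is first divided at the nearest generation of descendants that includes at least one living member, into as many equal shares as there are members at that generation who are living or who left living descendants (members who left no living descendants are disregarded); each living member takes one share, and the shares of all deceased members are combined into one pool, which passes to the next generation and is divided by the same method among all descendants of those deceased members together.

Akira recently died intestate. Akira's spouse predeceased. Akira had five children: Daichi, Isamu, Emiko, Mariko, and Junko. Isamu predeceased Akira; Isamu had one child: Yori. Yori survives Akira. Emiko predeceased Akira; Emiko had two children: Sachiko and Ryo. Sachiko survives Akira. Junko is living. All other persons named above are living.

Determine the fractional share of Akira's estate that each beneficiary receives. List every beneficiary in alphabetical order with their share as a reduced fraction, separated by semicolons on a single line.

There is no surviving spouse, so the entire estate passes to Akira's descendants per capita at each generation.
At generation 1 (Daichi, Isamu, Emiko, Mariko, Junko) there are 5 shares of (1)/5 = 1/5 each.
Living: Daichi, Mariko, and Junko — each takes 1/5.
Deceased: Isamu and Emiko. Their combined 2/5 is pooled and carried to generation 2.
At generation 2 (Yori, Sachiko, Ryo) there are 3 shares of (2/5)/3 = 2/15 each.
Living: Yori, Sachiko, and Ryo — each takes 2/15.

Daichi 1/5; Junko 1/5; Mariko 1/5; Ryo 2/15; Sachiko 2/15; Yori 2/15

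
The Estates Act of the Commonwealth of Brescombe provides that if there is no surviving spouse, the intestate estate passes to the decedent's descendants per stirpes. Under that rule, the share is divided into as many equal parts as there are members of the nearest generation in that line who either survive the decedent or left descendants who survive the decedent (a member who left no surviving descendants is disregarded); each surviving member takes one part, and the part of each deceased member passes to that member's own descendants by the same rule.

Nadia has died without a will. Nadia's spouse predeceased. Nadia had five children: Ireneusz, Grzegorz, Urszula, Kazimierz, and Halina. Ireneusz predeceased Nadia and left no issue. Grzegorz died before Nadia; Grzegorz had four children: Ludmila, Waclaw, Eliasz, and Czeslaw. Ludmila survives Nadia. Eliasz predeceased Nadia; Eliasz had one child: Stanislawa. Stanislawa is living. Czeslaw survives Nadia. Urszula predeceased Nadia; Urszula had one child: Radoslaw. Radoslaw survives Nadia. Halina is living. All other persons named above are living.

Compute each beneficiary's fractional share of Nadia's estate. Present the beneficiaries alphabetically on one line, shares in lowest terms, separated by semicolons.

Czeslaw 1/16; Halina 1/4; Kazimierz 1/4; Ludmila 1/16; Radoslaw 1/4; Stanislawa 1/16; Waclaw 1/16

There is no surviving spouse, so the entire estate passes to Nadia's descendants per stirpes.
Ireneusz left no surviving issue, so that branch lapses and is disregarded.
The estate is divided into 4 equal shares of 1/4 among Grzegorz, Urszula, Kazimierz, Halina.
Grzegorz predeceased; the 1/4 allotted to Grzegorz's branch passes to Grzegorz's issue by representation.
The 1/4 is divided into 4 equal shares of 1/16 among Ludmila, Waclaw, Eliasz, Czeslaw.
Ludmila is living and takes 1/16.
Waclaw is living and takes 1/16.
Eliasz predeceased; the 1/16 allotted to Eliasz's branch passes to Eliasz's issue by representation.
Stanislawa is the sole taker at this level and receives the full 1/16.
Czeslaw is living and takes 1/16.
Urszula predeceased; the 1/4 allotted to Urszula's branch passes to Urszula's issue by representation.
Radoslaw is the sole taker at this level and receives the full 1/4.
Kazimierz is living and takes 1/4.
Halina is living and takes 1/4.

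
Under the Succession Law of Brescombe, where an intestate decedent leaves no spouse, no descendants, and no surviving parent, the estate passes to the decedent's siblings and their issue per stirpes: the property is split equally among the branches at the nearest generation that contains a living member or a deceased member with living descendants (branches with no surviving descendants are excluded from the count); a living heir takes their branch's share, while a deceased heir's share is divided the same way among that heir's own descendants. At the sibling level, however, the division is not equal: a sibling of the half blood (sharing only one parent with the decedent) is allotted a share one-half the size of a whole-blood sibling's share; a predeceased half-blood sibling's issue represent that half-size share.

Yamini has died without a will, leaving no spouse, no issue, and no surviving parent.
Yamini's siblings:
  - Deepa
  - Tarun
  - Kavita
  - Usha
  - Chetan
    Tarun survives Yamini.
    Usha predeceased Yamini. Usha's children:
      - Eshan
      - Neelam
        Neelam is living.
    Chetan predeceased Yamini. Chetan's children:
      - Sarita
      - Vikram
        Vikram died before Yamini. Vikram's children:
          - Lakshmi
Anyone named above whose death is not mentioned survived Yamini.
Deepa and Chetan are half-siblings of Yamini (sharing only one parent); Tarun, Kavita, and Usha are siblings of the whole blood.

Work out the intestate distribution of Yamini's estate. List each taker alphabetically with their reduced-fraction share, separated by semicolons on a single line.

Deepa 1/8; Eshan 1/8; Kavita 1/4; Lakshmi 1/16; Neelam 1/8; Sarita 1/16; Tarun 1/4

No spouse, descendants, or parent survives, so the estate passes to Yamini's siblings per stirpes.
Half-blood siblings count for one-half the weight of whole-blood siblings at the initial division.
Dividing 1 in proportion to weights (total weight 4): Deepa (weight 1/2) → 1/8; Tarun (weight 1) → 1/4; Kavita (weight 1) → 1/4; Usha (weight 1) → 1/4; Chetan (weight 1/2) → 1/8.
Deepa is living and takes 1/8.
Tarun is living and takes 1/4.
Kavita is living and takes 1/4.
Usha predeceased; the 1/4 allotted to Usha's branch passes to Usha's issue by representation.
The 1/4 is divided into 2 equal shares of 1/8 among Eshan, Neelam.
Eshan is living and takes 1/8.
Neelam is living and takes 1/8.
Chetan predeceased; the 1/8 allotted to Chetan's branch passes to Chetan's issue by representation.
The 1/8 is divided into 2 equal shares of 1/16 among Sarita, Vikram.
Sarita is living and takes 1/16.
Vikram predeceased; the 1/16 allotted to Vikram's branch passes to Vikram's issue by representation.
Lakshmi is the sole taker at this level and receives the full 1/16.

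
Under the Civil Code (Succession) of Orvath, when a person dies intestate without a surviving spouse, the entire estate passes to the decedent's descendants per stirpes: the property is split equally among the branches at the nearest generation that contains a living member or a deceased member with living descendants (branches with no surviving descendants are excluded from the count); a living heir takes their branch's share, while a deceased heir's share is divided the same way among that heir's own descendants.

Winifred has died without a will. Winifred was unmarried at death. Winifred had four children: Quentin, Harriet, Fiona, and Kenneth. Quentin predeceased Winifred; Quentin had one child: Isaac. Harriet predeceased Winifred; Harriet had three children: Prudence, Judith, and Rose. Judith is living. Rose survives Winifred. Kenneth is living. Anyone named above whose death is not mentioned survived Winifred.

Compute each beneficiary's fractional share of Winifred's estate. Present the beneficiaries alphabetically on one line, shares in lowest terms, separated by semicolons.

Fiona 1/4; Isaac 1/4; Judith 1/12; Kenneth 1/4; Prudence 1/12; Rose 1/12

There is no surviving spouse, so the entire estate passes to Winifred's descendants per stirpes.
The estate is divided into 4 equal shares of 1/4 among Quentin, Harriet, Fiona, Kenneth.
Quentin predeceased; the 1/4 allotted to Quentin's branch passes to Quentin's issue by representation.
Isaac is the sole taker at this level and receives the full 1/4.
Harriet predeceased; the 1/4 allotted to Harriet's branch passes to Harriet's issue by representation.
The 1/4 is divided into 3 equal shares of 1/12 among Prudence, Judith, Rose.
Prudence is living and takes 1/12.
Judith is living and takes 1/12.
Rose is living and takes 1/12.
Fiona is living and takes 1/4.
Kenneth is living and takes 1/4.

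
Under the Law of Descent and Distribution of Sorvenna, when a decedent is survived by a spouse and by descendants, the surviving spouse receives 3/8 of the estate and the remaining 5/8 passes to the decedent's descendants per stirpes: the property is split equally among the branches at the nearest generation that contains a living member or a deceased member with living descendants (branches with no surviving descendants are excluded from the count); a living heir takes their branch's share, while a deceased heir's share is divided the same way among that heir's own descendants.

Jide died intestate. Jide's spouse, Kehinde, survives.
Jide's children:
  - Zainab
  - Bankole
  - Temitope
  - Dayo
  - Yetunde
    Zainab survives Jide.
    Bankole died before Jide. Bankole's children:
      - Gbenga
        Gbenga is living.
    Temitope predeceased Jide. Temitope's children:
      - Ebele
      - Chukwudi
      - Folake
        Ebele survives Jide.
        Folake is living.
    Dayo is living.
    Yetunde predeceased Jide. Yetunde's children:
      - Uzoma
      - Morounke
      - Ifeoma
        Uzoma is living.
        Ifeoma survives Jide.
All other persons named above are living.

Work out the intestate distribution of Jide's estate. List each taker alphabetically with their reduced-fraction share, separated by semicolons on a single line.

Kehinde, as surviving spouse, takes 3/8.
The remaining 5/8 passes to Jide's descendants per stirpes.
The 5/8 is divided into 5 equal shares of 1/8 among Zainab, Bankole, Temitope, Dayo, Yetunde.
Zainab is living and takes 1/8.
Bankole predeceased; the 1/8 allotted to Bankole's branch passes to Bankole's issue by representation.
Gbenga is the sole taker at this level and receives the full 1/8.
Temitope predeceased; the 1/8 allotted to Temitope's branch passes to Temitope's issue by representation.
The 1/8 is divided into 3 equal shares of 1/24 among Ebele, Chukwudi, Folake.
Ebele is living and takes 1/24.
Chukwudi is living and takes 1/24.
Folake is living and takes 1/24.
Dayo is living and takes 1/8.
Yetunde predeceased; the 1/8 allotted to Yetunde's branch passes to Yetunde's issue by representation.
The 1/8 is divided into 3 equal shares of 1/24 among Uzoma, Morounke, Ifeoma.
Uzoma is living and takes 1/24.
Morounke is living and takes 1/24.
Ifeoma is living and takes 1/24.

Chukwudi 1/24; Dayo 1/8; Ebele 1/24; Folake 1/24; Gbenga 1/8; Ifeoma 1/24; Kehinde 3/8; Morounke 1/24; Uzoma 1/24; Zainab 1/8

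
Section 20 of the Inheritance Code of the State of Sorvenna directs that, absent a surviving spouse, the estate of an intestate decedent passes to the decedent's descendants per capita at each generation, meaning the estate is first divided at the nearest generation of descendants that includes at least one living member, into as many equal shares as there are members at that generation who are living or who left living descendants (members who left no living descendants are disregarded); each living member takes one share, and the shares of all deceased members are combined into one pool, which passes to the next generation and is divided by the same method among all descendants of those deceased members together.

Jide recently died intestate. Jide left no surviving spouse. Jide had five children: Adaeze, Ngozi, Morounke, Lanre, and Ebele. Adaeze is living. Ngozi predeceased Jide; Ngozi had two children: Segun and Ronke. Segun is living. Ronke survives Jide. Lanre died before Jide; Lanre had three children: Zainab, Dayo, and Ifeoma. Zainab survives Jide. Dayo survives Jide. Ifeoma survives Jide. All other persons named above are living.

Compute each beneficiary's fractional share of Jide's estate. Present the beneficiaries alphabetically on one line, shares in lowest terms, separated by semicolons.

There is no surviving spouse, so the entire estate passes to Jide's descendants per capita at each generation.
At generation 1 (Adaeze, Ngozi, Morounke, Lanre, Ebele) there are 5 shares of (1)/5 = 1/5 each.
Living: Adaeze, Morounke, and Ebele — each takes 1/5.
Deceased: Ngozi and Lanre. Their combined 2/5 is pooled and carried to generation 2.
At generation 2 (Segun, Ronke, Zainab, Dayo, Ifeoma) there are 5 shares of (2/5)/5 = 2/25 each.
Living: Segun, Ronke, Zainab, Dayo, and Ifeoma — each takes 2/25.

Adaeze 1/5; Dayo 2/25; Ebele 1/5; Ifeoma 2/25; Morounke 1/5; Ronke 2/25; Segun 2/25; Zainab 2/25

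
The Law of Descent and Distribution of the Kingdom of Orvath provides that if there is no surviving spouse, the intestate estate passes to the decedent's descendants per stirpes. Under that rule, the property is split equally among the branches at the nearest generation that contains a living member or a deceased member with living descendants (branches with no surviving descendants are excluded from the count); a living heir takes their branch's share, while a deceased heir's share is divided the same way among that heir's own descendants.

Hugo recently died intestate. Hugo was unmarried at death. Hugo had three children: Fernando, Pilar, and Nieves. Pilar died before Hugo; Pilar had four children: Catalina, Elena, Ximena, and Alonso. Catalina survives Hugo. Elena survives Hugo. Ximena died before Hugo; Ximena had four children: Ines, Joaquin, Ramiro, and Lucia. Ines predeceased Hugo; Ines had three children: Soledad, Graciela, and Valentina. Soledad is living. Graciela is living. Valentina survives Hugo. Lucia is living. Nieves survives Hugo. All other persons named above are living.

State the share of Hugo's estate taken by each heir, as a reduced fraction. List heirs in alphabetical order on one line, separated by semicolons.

There is no surviving spouse, so the entire estate passes to Hugo's descendants per stirpes.
The estate is divided into 3 equal shares of 1/3 among Fernando, Pilar, Nieves.
Fernando is living and takes 1/3.
Pilar predeceased; the 1/3 allotted to Pilar's branch passes to Pilar's issue by representation.
The 1/3 is divided into 4 equal shares of 1/12 among Catalina, Elena, Ximena, Alonso.
Catalina is living and takes 1/12.
Elena is living and takes 1/12.
Ximena predeceased; the 1/12 allotted to Ximena's branch passes to Ximena's issue by representation.
The 1/12 is divided into 4 equal shares of 1/48 among Ines, Joaquin, Ramiro, Lucia.
Ines predeceased; the 1/48 allotted to Ines's branch passes to Ines's issue by representation.
The 1/48 is divided into 3 equal shares of 1/144 among Soledad, Graciela, Valentina.
Soledad is living and takes 1/144.
Graciela is living and takes 1/144.
Valentina is living and takes 1/144.
Joaquin is living and takes 1/48.
Ramiro is living and takes 1/48.
Lucia is living and takes 1/48.
Alonso is living and takes 1/12.
Nieves is living and takes 1/3.

Alonso 1/12; Catalina 1/12; Elena 1/12; Fernando 1/3; Graciela 1/144; Joaquin 1/48; Lucia 1/48; Nieves 1/3; Ramiro 1/48; Soledad 1/144; Valentina 1/144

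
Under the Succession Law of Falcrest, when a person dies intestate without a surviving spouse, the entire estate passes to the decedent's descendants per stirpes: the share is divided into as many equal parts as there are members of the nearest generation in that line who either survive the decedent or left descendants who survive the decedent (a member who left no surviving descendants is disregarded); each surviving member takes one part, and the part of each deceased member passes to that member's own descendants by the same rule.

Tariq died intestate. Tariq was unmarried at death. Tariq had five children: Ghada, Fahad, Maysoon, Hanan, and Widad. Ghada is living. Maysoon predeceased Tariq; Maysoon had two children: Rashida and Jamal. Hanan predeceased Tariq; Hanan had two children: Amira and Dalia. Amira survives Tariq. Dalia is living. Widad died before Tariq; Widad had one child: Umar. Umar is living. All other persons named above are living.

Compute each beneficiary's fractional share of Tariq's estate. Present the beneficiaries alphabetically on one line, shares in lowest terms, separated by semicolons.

Amira 1/10; Dalia 1/10; Fahad 1/5; Ghada 1/5; Jamal 1/10; Rashida 1/10; Umar 1/5

There is no surviving spouse, so the entire estate passes to Tariq's descendants per stirpes.
The estate is divided into 5 equal shares of 1/5 among Ghada, Fahad, Maysoon, Hanan, Widad.
Ghada is living and takes 1/5.
Fahad is living and takes 1/5.
Maysoon predeceased; the 1/5 allotted to Maysoon's branch passes to Maysoon's issue by representation.
The 1/5 is divided into 2 equal shares of 1/10 among Rashida, Jamal.
Rashida is living and takes 1/10.
Jamal is living and takes 1/10.
Hanan predeceased; the 1/5 allotted to Hanan's branch passes to Hanan's issue by representation.
The 1/5 is divided into 2 equal shares of 1/10 among Amira, Dalia.
Amira is living and takes 1/10.
Dalia is living and takes 1/10.
Widad predeceased; the 1/5 allotted to Widad's branch passes to Widad's issue by representation.
Umar is the sole taker at this level and receives the full 1/5.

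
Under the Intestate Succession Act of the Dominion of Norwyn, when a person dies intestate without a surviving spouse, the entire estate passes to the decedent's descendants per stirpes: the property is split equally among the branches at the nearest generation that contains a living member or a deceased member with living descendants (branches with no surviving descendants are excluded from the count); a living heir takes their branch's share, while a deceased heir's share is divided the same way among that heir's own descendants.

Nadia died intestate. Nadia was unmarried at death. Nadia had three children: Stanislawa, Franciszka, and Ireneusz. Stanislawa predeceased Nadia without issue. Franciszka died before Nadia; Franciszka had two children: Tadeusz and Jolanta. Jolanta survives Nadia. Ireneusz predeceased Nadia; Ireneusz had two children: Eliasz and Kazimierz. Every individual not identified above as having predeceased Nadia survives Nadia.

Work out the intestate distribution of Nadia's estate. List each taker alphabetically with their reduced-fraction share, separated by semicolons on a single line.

Eliasz 1/4; Jolanta 1/4; Kazimierz 1/4; Tadeusz 1/4

There is no surviving spouse, so the entire estate passes to Nadia's descendants per stirpes.
Stanislawa left no surviving issue, so that branch lapses and is disregarded.
The estate is divided into 2 equal shares of 1/2 among Franciszka, Ireneusz.
Franciszka predeceased; the 1/2 allotted to Franciszka's branch passes to Franciszka's issue by representation.
The 1/2 is divided into 2 equal shares of 1/4 among Tadeusz, Jolanta.
Tadeusz is living and takes 1/4.
Jolanta is living and takes 1/4.
Ireneusz predeceased; the 1/2 allotted to Ireneusz's branch passes to Ireneusz's issue by representation.
The 1/2 is divided into 2 equal shares of 1/4 among Eliasz, Kazimierz.
Eliasz is living and takes 1/4.
Kazimierz is living and takes 1/4.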